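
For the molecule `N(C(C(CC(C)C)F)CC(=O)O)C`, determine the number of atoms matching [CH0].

1

Check the 13 heavy atoms by environment: 2× C (H2) → no; 3× C (H1) → no; 1× N (H1) → no; 3× C (H3) → no; 1× F (H0) → no; 1× C (H0) → match; 1× O (H0) → no; 1× O (H1) → no.
That gives 1 matching atom.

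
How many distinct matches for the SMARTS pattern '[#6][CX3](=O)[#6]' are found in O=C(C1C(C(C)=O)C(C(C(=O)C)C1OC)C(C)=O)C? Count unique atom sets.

[#6][CX3](=O)[#6] is the SMARTS for a ketone: a carbonyl carbon (no H) flanked by two carbons.
The molecule carries 4 separate instances of an acetyl/ketone group (-C(=O)CH3) meeting every constraint; each maps to a distinct set of atoms, giving 4 matches.

4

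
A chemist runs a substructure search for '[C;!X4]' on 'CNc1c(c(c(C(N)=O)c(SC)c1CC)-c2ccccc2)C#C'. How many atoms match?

The query [C;!X4] means: aliphatic carbon that does not have four total connections.
Check the 23 heavy atoms by environment: 12× c (aromatic, X3) → no; 1× C (X3) → match; 1× O (X1) → no; 2× N (X3) → no; 2× C (X2) → match; 1× S (X2) → no; 4× C (X4) → no.
Summing the matching environments: 1 + 2 = 3 matching atoms.

3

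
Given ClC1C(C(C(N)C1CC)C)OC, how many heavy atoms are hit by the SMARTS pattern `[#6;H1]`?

The query [#6;H1] means: any carbon bearing exactly one hydrogen.
Check the 12 heavy atoms by environment: 5× C (H1) → match; 1× O (H0) → no; 3× C (H3) → no; 1× C (H2) → no; 1× N (H2) → no; 1× Cl (H0) → no.
That gives 5 matching atoms.

5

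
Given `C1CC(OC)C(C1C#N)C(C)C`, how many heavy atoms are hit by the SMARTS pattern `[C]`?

10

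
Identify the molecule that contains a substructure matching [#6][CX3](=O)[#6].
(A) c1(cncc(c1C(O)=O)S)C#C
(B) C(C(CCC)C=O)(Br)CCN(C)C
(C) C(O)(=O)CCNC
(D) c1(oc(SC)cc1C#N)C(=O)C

D

[#6][CX3](=O)[#6] describes a carbonyl carbon (no H) flanked by two carbons (a ketone).
(A) has a carboxylic acid group (-C(=O)OH) but one neighbour of the carbonyl carbon is O, not C.
(B) has an aldehyde (-CHO) but the carbonyl carbon has H1, so it is not flanked by two carbons.
(C) has a carboxylic acid group (-C(=O)OH) but one neighbour of the carbonyl carbon is O, not C.
(D) contains an acetyl/ketone group (-C(=O)CH3), which satisfies every atom and bond constraint.
So the answer is (D).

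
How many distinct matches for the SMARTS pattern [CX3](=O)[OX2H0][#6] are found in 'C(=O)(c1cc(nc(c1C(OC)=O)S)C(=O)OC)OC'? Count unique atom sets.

3

[CX3](=O)[OX2H0][#6] is the SMARTS for an ester: a carbonyl carbon bonded to an oxygen that is itself bonded to carbon (no H on that O).
The molecule carries 3 separate instances of a methyl-ester group (-C(=O)OCH3) meeting every constraint; each maps to a distinct set of atoms, giving 3 matches.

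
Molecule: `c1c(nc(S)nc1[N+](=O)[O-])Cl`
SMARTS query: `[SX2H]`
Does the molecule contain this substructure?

Yes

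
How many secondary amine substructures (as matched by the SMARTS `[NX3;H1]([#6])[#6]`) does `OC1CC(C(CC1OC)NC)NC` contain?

2

[NX3;H1]([#6])[#6] is the SMARTS for a secondary amine: a trivalent nitrogen with one H, bonded to two carbons.
The molecule carries 2 separate instances of an N-methylamino group (-NHCH3) meeting every constraint; each maps to a distinct set of atoms, giving 2 matches.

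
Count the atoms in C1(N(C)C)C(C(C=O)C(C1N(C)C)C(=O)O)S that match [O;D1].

3

The query [O;D1] means: aliphatic oxygen bonded to exactly one heavy atom.
Check the 17 heavy atoms by environment: 6× C (D3) → no; 2× N (D3) → no; 4× C (D1) → no; 3× O (D1) → match; 1× S (D1) → no; 1× C (D2) → no.
That gives 3 matching atoms.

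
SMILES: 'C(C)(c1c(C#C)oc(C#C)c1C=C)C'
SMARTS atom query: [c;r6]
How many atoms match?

0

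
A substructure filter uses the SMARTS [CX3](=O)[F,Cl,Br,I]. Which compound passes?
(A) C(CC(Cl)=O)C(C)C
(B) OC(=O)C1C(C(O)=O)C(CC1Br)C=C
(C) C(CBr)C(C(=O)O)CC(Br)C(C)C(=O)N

[CX3](=O)[F,Cl,Br,I] describes a carbonyl carbon bonded to a halogen (an acyl halide).
(A) contains an acyl chloride (-C(=O)Cl), which satisfies every atom and bond constraint.
(B) has a carboxylic acid group (-C(=O)OH) but the carbonyl is bonded to -OH, not to a halogen.
(C) has a carboxylic acid group (-C(=O)OH) but the carbonyl is bonded to -OH, not to a halogen.
So the answer is (A).

A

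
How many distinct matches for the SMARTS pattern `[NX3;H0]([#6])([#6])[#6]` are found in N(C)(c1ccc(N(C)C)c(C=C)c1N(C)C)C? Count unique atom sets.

3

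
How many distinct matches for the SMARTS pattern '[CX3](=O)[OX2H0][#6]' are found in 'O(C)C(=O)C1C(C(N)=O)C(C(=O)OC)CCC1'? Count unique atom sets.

[CX3](=O)[OX2H0][#6] is the SMARTS for an ester: a carbonyl carbon bonded to an oxygen that is itself bonded to carbon (no H on that O).
The molecule carries 2 separate instances of a methyl-ester group (-C(=O)OCH3) meeting every constraint; each maps to a distinct set of atoms, giving 2 matches.

2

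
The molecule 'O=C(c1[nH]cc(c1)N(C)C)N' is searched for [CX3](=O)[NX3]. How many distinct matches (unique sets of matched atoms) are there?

1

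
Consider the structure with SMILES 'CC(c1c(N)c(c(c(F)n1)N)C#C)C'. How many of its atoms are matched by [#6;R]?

5

The query [#6;R] means: carbon that is part of a ring.
Check the 14 heavy atoms by environment: 1× n (aromatic, in 6-ring) → no; 5× c (aromatic, in 6-ring) → match; 2× N (acyclic) → no; 5× C (acyclic) → no; 1× F (acyclic) → no.
That gives 5 matching atoms.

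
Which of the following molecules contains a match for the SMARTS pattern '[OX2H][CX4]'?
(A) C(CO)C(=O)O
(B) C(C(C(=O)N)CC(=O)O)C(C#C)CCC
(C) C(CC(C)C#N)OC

A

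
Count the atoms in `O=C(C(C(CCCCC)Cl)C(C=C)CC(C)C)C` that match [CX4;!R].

13

The query [CX4;!R] means: aliphatic carbon with four total connections, not in a ring.
Check the 18 heavy atoms by environment: 13× C (X4, acyclic) → match; 1× Cl (X1, acyclic) → no; 3× C (X3, acyclic) → no; 1× O (X1, acyclic) → no.
That gives 13 matching atoms.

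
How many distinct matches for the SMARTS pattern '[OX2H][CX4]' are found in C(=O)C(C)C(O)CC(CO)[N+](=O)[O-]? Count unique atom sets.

2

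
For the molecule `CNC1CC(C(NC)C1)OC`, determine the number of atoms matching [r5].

The query [r5] means: r5 matches atoms in a five-membered ring.
Check the 11 heavy atoms by environment: 5× C (in 5-ring) → match; 2× N (acyclic) → no; 3× C (acyclic) → no; 1× O (acyclic) → no.
That gives 5 matching atoms.

5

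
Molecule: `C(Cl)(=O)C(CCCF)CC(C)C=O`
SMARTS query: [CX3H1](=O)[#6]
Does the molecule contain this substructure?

The pattern [CX3H1](=O)[#6] describes an sp2 carbon with one H, double-bonded to O and single-bonded to carbon — an aldehyde.
The molecule carries an aldehyde (-CHO), whose atoms satisfy every constraint of the query, so the pattern matches.

Yes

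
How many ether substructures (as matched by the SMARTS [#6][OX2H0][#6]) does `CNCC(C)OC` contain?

1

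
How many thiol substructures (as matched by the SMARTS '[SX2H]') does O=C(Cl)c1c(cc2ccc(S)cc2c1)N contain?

[SX2H] is the SMARTS for a thiol: an aliphatic sulfur with two connections, one being H.
Exactly one fragment in the molecule meets all constraints, giving 1 match.

1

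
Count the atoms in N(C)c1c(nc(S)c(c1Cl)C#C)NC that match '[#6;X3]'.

5

The query [#6;X3] means: any carbon (aromatic or not) with three total connections.
Check the 14 heavy atoms by environment: 1× n (aromatic, X2) → no; 5× c (aromatic, X3) → match; 2× C (X2) → no; 1× S (X2) → no; 1× Cl (X1) → no; 2× N (X3) → no; 2× C (X4) → no.
That gives 5 matching atoms.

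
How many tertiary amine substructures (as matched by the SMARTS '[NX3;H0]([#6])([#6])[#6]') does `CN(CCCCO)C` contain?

1

[NX3;H0]([#6])([#6])[#6] is the SMARTS for a tertiary amine: a trivalent nitrogen with no H, bonded to three carbons.
Exactly one fragment in the molecule meets all constraints, giving 1 match.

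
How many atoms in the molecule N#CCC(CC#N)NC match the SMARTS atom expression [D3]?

The query [D3] means: atom with exactly three heavy-atom neighbours.
Check the 9 heavy atoms by environment: 4× C (D2) → no; 1× C (D3) → match; 2× N (D1) → no; 1× N (D2) → no; 1× C (D1) → no.
That gives 1 matching atom.

1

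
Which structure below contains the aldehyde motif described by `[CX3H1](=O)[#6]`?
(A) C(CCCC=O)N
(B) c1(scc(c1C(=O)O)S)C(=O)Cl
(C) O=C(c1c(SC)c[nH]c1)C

[CX3H1](=O)[#6] describes an sp2 carbon with one H, double-bonded to O and single-bonded to carbon (an aldehyde).
(A) contains an aldehyde (-CHO), which satisfies every atom and bond constraint.
(B) has a carboxylic acid group (-C(=O)OH) but the carbonyl carbon has H0 and is bonded to O, not H1.
(C) has an acetyl/ketone group (-C(=O)CH3) but the carbonyl carbon has H0 (two carbon neighbours), not H1.
So the answer is (A).

A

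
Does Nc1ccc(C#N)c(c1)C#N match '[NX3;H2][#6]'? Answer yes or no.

The pattern [NX3;H2][#6] describes a trivalent nitrogen with two H attached to carbon — a primary amine.
The molecule carries a primary amino group (-NH2), whose atoms satisfy every constraint of the query, so the pattern matches.

Yes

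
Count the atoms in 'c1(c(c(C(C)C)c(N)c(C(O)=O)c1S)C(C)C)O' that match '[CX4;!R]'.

6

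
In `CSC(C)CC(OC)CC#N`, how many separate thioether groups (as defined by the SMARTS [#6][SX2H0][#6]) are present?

1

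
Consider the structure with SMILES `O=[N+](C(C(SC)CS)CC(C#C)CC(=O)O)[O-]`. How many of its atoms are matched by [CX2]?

The query [CX2] means: C with X2: aliphatic carbon with exactly 2 total connections.
Check the 17 heavy atoms by environment: 7× C (X4) → no; 2× S (X2) → no; 1× N (charge +1, X3) → no; 1× O (charge -1, X1) → no; 2× O (X1) → no; 1× C (X3) → no; 1× O (X2) → no; 2× C (X2) → match.
That gives 2 matching atoms.

2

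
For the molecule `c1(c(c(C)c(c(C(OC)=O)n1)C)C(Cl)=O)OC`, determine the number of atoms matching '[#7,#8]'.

5

The query [#7,#8] means: nitrogen or oxygen (comma = OR).
Check the 17 heavy atoms by environment: 1× n (aromatic) → match; 5× c (aromatic) → no; 6× C → no; 4× O → match; 1× Cl → no.
Summing the matching environments: 1 + 4 = 5 matching atoms.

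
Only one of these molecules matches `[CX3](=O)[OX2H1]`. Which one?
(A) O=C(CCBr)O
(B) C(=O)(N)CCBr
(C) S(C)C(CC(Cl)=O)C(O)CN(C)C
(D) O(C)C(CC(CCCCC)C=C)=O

[CX3](=O)[OX2H1] describes an sp2 carbon double-bonded to O and single-bonded to an -OH oxygen (a carboxylic acid).
(A) contains a carboxylic acid group (-C(=O)OH), which satisfies every atom and bond constraint.
(B) has a primary amide (-C(=O)NH2) but the carbonyl is bonded to N, not to an -OH oxygen.
(C) has an acyl chloride (-C(=O)Cl) but the carbonyl is bonded to Cl, not to an -OH oxygen.
(D) has a methyl-ester group (-C(=O)OCH3) but the singly-bonded O has no H (OX2H0, not OX2H1).
So the answer is (A).

A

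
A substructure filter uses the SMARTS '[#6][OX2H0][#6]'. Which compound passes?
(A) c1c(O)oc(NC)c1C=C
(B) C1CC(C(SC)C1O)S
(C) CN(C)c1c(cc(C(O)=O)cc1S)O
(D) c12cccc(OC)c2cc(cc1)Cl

D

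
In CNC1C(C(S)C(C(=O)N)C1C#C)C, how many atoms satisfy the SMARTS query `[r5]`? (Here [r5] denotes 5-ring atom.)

5

The query [r5] means: r5 matches atoms in a five-membered ring.
Check the 14 heavy atoms by environment: 5× C (in 5-ring) → match; 5× C (acyclic) → no; 1× S (acyclic) → no; 2× N (acyclic) → no; 1× O (acyclic) → no.
That gives 5 matching atoms.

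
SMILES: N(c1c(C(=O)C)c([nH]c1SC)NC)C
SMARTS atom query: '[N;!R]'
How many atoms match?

Check the 14 heavy atoms by environment: 1× n (aromatic, in 5-ring) → no; 4× c (aromatic, in 5-ring) → no; 5× C (acyclic) → no; 1× O (acyclic) → no; 2× N (acyclic) → match; 1× S (acyclic) → no.
That gives 2 matching atoms.

2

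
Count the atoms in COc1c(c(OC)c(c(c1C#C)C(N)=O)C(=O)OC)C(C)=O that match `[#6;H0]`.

Check the 22 heavy atoms by environment: 6× c (aromatic, H0) → match; 4× C (H0) → match; 6× O (H0) → no; 1× N (H2) → no; 1× C (H1) → no; 4× C (H3) → no.
Summing the matching environments: 6 + 4 = 10 matching atoms.

10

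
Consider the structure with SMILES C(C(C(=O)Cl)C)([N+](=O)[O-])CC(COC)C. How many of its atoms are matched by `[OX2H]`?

0

Check the 15 heavy atoms by environment: 2× C (H2, X4) → no; 3× C (H1, X4) → no; 3× C (H3, X4) → no; 1× N (charge +1, H0, X3) → no; 1× O (charge -1, H0, X1) → no; 2× O (H0, X1) → no; 1× O (H0, X2) → no; 1× C (H0, X3) → no; 1× Cl (H0, X1) → no.
No environment satisfies the query, so 0 matching atoms.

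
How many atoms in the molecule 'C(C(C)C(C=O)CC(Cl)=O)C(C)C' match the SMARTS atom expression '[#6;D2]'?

Check the 13 heavy atoms by environment: 3× C (D2) → match; 4× C (D3) → no; 2× O (D1) → no; 1× Cl (D1) → no; 3× C (D1) → no.
That gives 3 matching atoms.

3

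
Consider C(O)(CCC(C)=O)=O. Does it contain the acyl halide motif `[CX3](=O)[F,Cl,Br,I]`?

No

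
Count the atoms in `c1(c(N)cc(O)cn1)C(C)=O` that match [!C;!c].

4

The query [!C;!c] means: neither aliphatic nor aromatic carbon — same as [!#6].
Check the 11 heavy atoms by environment: 1× n (aromatic) → match; 5× c (aromatic) → no; 2× O → match; 1× N → match; 2× C → no.
Summing the matching environments: 1 + 2 + 1 = 4 matching atoms.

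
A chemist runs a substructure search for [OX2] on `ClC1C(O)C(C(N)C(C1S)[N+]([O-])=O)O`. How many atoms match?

2

The query [OX2] means: aliphatic oxygen with two total connections — ether, hydroxyl, or ester single-bond O.
Check the 14 heavy atoms by environment: 6× C (X4) → no; 1× S (X2) → no; 1× N (charge +1, X3) → no; 1× O (charge -1, X1) → no; 1× O (X1) → no; 1× Cl (X1) → no; 1× N (X3) → no; 2× O (X2) → match.
That gives 2 matching atoms.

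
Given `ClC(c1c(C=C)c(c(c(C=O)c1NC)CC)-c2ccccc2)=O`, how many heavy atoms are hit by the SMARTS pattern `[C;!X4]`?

4

The query [C;!X4] means: aliphatic carbon that does not have four total connections.
Check the 23 heavy atoms by environment: 12× c (aromatic, X3) → no; 4× C (X3) → match; 2× O (X1) → no; 1× Cl (X1) → no; 1× N (X3) → no; 3× C (X4) → no.
That gives 4 matching atoms.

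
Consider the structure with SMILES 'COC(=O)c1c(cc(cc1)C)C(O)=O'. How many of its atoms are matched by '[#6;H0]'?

5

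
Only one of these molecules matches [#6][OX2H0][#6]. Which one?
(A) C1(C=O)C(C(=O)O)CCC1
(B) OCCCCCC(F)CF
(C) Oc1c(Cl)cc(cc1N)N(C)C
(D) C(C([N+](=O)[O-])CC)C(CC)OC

D

[#6][OX2H0][#6] describes an aliphatic oxygen bridging two carbons with no H on the oxygen (an ether).
(A) has a carboxylic acid group (-C(=O)OH) but the -OH oxygen has H1; the =O is OX1, not OX2.
(B) has a hydroxyl group (-OH) but the oxygen has H1, not H0 bridging two carbons.
(C) has a hydroxyl group (-OH) but the oxygen has H1, not H0 bridging two carbons.
(D) contains a methoxy ether (-OCH3), which satisfies every atom and bond constraint.
So the answer is (D).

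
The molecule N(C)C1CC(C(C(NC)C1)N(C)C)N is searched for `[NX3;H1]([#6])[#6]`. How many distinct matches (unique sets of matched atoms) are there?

2

[NX3;H1]([#6])[#6] is the SMARTS for a secondary amine: a trivalent nitrogen with one H, bonded to two carbons.
The molecule carries 2 separate instances of an N-methylamino group (-NHCH3) meeting every constraint; each maps to a distinct set of atoms, giving 2 matches.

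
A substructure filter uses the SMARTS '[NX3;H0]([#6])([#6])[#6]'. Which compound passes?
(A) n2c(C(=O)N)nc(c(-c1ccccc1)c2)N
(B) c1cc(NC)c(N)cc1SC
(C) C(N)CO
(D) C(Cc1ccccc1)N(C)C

D

[NX3;H0]([#6])([#6])[#6] describes a trivalent nitrogen with no H, bonded to three carbons (a tertiary amine).
(A) has a primary amide (-C(=O)NH2) but the amide nitrogen has H2 and only one carbon neighbour.
(B) has a primary amino group (-NH2) but the nitrogen has H2, not H0 with three carbons.
(C) has a primary amino group (-NH2) but the nitrogen has H2, not H0 with three carbons.
(D) contains a dimethylamino group (-N(CH3)2), which satisfies every atom and bond constraint.
So the answer is (D).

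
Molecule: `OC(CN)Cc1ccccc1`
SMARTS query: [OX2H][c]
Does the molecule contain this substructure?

No

The pattern [OX2H][c] describes a hydroxyl oxygen attached to an aromatic carbon — a phenol.
The closest candidate here is a hydroxyl group (-OH), but the -OH is on an aliphatic carbon, not an aromatic c. No other fragment satisfies the full query, so there is no match.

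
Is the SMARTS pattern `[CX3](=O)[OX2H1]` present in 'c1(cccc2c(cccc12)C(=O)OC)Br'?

No

The pattern [CX3](=O)[OX2H1] describes an sp2 carbon double-bonded to O and single-bonded to an -OH oxygen — a carboxylic acid.
The closest candidate here is a methyl-ester group (-C(=O)OCH3), but the singly-bonded O has no H (OX2H0, not OX2H1). No other fragment satisfies the full query, so there is no match.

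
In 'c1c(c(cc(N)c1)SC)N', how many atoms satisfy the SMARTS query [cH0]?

3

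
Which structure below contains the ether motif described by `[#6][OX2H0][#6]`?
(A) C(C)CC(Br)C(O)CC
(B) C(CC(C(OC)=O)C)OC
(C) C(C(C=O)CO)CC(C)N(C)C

B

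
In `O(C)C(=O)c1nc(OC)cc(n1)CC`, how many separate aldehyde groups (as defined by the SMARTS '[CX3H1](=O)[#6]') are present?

[CX3H1](=O)[#6] is the SMARTS for an aldehyde: an sp2 carbon with one H, double-bonded to O and single-bonded to carbon.
The molecule has a methyl-ester group (-C(=O)OCH3), but the carbonyl carbon has H0, not H1; nothing else fits, so there are 0 matches.

0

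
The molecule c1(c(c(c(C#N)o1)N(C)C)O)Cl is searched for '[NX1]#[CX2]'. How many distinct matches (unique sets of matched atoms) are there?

1

[NX1]#[CX2] is the SMARTS for a nitrile: a nitrogen triple-bonded to a two-connected carbon.
Exactly one fragment in the molecule meets all constraints, giving 1 match.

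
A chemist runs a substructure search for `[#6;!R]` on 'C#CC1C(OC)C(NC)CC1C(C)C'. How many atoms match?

7

Check the 14 heavy atoms by environment: 5× C (in 5-ring) → no; 1× O (acyclic) → no; 7× C (acyclic) → match; 1× N (acyclic) → no.
That gives 7 matching atoms.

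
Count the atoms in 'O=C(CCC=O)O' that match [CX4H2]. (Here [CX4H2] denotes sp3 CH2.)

The query [CX4H2] means: sp3 carbon (X4) with exactly two hydrogens.
Check the 7 heavy atoms by environment: 2× C (H2, X4) → match; 1× C (H1, X3) → no; 2× O (H0, X1) → no; 1× C (H0, X3) → no; 1× O (H1, X2) → no.
That gives 2 matching atoms.

2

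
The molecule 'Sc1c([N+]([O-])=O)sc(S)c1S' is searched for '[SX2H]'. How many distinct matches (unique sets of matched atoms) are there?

3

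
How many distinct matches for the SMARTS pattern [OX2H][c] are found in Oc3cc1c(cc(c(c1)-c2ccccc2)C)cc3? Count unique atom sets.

1

[OX2H][c] is the SMARTS for a phenol: a hydroxyl oxygen attached to an aromatic carbon.
Exactly one fragment in the molecule meets all constraints, giving 1 match.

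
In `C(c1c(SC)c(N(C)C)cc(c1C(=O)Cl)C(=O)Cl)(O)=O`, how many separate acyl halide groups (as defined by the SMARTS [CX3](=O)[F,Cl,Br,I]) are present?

2

[CX3](=O)[F,Cl,Br,I] is the SMARTS for an acyl halide: a carbonyl carbon bonded to a halogen.
The molecule carries 2 separate instances of an acyl chloride (-C(=O)Cl) meeting every constraint; each maps to a distinct set of atoms, giving 2 matches.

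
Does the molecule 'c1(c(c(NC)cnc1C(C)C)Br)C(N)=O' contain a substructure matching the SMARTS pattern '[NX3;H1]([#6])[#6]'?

Yes

The pattern [NX3;H1]([#6])[#6] describes a trivalent nitrogen with one H, bonded to two carbons — a secondary amine.
The molecule carries an N-methylamino group (-NHCH3), whose atoms satisfy every constraint of the query, so the pattern matches.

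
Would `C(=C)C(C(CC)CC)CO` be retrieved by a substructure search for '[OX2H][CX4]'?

Yes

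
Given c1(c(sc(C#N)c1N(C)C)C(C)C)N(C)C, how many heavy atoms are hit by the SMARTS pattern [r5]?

Check the 16 heavy atoms by environment: 1× s (aromatic, in 5-ring) → match; 4× c (aromatic, in 5-ring) → match; 3× N (acyclic) → no; 8× C (acyclic) → no.
Summing the matching environments: 1 + 4 = 5 matching atoms.

5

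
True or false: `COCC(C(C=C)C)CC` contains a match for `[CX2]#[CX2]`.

False

The pattern [CX2]#[CX2] describes a carbon-carbon triple bond — an alkyne.
The closest candidate here is a vinyl group (-CH=CH2), but the C=C is a double bond; both carbons are CX3, not CX2. No other fragment satisfies the full query, so there is no match.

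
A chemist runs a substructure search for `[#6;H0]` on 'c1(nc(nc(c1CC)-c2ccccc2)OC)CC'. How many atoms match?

The query [#6;H0] means: any carbon with no attached hydrogen.
Check the 18 heavy atoms by environment: 2× n (aromatic, H0) → no; 5× c (aromatic, H0) → match; 1× O (H0) → no; 3× C (H3) → no; 2× C (H2) → no; 5× c (aromatic, H1) → no.
That gives 5 matching atoms.

5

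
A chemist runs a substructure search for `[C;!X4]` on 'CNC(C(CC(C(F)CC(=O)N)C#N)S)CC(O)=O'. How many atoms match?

Check the 19 heavy atoms by environment: 8× C (X4) → no; 1× C (X2) → match; 1× N (X1) → no; 2× C (X3) → match; 2× O (X1) → no; 1× O (X2) → no; 1× F (X1) → no; 2× N (X3) → no; 1× S (X2) → no.
Summing the matching environments: 1 + 2 = 3 matching atoms.

3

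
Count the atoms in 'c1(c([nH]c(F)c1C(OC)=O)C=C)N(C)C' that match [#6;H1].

1

Check the 15 heavy atoms by environment: 1× n (aromatic, H1) → no; 4× c (aromatic, H0) → no; 1× C (H1) → match; 1× C (H2) → no; 1× N (H0) → no; 3× C (H3) → no; 1× F (H0) → no; 1× C (H0) → no; 2× O (H0) → no.
That gives 1 matching atom.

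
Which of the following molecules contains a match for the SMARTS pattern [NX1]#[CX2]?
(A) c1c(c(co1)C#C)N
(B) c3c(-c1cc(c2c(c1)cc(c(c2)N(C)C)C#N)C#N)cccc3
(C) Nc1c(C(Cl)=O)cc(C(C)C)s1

[NX1]#[CX2] describes a nitrogen triple-bonded to a two-connected carbon (a nitrile).
(A) has a primary amino group (-NH2) but the nitrogen is NX3 (three connections), not NX1 triple-bonded.
(B) contains a nitrile (-C#N), which satisfies every atom and bond constraint.
(C) has a primary amino group (-NH2) but the nitrogen is NX3 (three connections), not NX1 triple-bonded.
So the answer is (B).

B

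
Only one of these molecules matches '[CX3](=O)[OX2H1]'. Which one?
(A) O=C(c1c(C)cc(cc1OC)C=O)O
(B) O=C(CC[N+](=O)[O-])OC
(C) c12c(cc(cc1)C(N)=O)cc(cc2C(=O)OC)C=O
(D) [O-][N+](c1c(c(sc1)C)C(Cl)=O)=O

A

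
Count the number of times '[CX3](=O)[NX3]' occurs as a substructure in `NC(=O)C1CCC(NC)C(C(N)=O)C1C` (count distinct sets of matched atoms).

2

[CX3](=O)[NX3] is the SMARTS for an amide: a carbonyl carbon bonded to a trivalent nitrogen.
The molecule carries 2 separate instances of a primary amide (-C(=O)NH2) meeting every constraint; each maps to a distinct set of atoms, giving 2 matches.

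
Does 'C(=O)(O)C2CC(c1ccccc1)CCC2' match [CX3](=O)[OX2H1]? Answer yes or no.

The pattern [CX3](=O)[OX2H1] describes an sp2 carbon double-bonded to O and single-bonded to an -OH oxygen — a carboxylic acid.
The molecule carries a carboxylic acid group (-C(=O)OH), whose atoms satisfy every constraint of the query, so the pattern matches.

Yes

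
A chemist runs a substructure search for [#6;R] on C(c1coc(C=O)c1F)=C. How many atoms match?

4

Check the 10 heavy atoms by environment: 1× o (aromatic, in 5-ring) → no; 4× c (aromatic, in 5-ring) → match; 1× F (acyclic) → no; 3× C (acyclic) → no; 1× O (acyclic) → no.
That gives 4 matching atoms.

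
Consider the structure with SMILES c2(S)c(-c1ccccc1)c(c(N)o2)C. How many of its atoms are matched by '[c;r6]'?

6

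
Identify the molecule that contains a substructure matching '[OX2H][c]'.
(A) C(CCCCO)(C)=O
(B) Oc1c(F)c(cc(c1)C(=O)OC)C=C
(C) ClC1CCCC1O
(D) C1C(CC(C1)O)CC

[OX2H][c] describes a hydroxyl oxygen attached to an aromatic carbon (a phenol).
(A) has a hydroxyl group (-OH) but the -OH is on an aliphatic carbon, not an aromatic c.
(B) contains a hydroxyl group (-OH), which satisfies every atom and bond constraint.
(C) has a hydroxyl group (-OH) but the -OH is on an aliphatic carbon, not an aromatic c.
(D) has a hydroxyl group (-OH) but the -OH is on an aliphatic carbon, not an aromatic c.
So the answer is (B).

B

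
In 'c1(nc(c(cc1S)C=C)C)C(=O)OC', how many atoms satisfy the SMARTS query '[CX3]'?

3

Check the 14 heavy atoms by environment: 1× n (aromatic, X2) → no; 5× c (aromatic, X3) → no; 2× C (X4) → no; 3× C (X3) → match; 1× O (X1) → no; 1× O (X2) → no; 1× S (X2) → no.
That gives 3 matching atoms.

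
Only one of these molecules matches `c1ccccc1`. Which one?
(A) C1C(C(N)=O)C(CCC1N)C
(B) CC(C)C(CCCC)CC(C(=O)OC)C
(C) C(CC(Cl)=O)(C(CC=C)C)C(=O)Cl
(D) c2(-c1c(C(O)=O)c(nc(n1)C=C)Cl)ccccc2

D

c1ccccc1 describes six aromatic carbons in a ring (a benzene ring).
(A) has a methyl group (-CH3) but no six-membered all-carbon aromatic ring is present.
(B) has a methyl group (-CH3) but no six-membered all-carbon aromatic ring is present.
(C) has a methyl group (-CH3) but no six-membered all-carbon aromatic ring is present.
(D) contains a phenyl ring, which satisfies every atom and bond constraint.
So the answer is (D).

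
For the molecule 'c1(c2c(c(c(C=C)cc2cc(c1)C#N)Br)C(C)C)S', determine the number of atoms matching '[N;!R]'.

1

The query [N;!R] means: aliphatic nitrogen not in a ring.
Check the 19 heavy atoms by environment: 10× c (aromatic, in 6-ring) → no; 6× C (acyclic) → no; 1× S (acyclic) → no; 1× N (acyclic) → match; 1× Br (acyclic) → no.
That gives 1 matching atom.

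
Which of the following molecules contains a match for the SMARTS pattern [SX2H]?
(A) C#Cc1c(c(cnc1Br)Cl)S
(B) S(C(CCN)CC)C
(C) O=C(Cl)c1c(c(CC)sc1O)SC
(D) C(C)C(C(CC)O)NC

[SX2H] describes an aliphatic sulfur with two connections, one being H (a thiol).
(A) contains a thiol (-SH), which satisfies every atom and bond constraint.
(B) has a methylthio ether (-SCH3) but the sulfur has H0 (bonded to two carbons), not H1.
(C) has a methylthio ether (-SCH3) but the sulfur has H0 (bonded to two carbons), not H1.
(D) has a hydroxyl group (-OH) but it is an -OH, not an -SH.
So the answer is (A).

A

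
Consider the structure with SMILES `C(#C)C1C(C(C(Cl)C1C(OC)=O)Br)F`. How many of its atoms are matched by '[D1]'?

6

The query [D1] means: atom with exactly one heavy-atom neighbour (degree 1).
Check the 14 heavy atoms by environment: 6× C (D3) → no; 1× F (D1) → match; 1× O (D1) → match; 1× O (D2) → no; 2× C (D1) → match; 1× Br (D1) → match; 1× Cl (D1) → match; 1× C (D2) → no.
Summing the matching environments: 1 + 1 + 2 + 1 + 1 = 6 matching atoms.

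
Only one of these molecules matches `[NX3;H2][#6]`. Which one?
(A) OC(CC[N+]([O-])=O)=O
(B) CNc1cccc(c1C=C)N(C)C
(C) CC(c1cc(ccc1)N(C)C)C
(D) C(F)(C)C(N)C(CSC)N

D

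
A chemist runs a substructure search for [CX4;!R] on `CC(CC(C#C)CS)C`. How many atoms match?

6

Check the 9 heavy atoms by environment: 6× C (X4, acyclic) → match; 2× C (X2, acyclic) → no; 1× S (X2, acyclic) → no.
That gives 6 matching atoms.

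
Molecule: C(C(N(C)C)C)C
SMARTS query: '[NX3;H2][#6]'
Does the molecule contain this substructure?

The pattern [NX3;H2][#6] describes a trivalent nitrogen with two H attached to carbon — a primary amine.
The closest candidate here is a dimethylamino group (-N(CH3)2), but the nitrogen has H0, not H2. No other fragment satisfies the full query, so there is no match.

No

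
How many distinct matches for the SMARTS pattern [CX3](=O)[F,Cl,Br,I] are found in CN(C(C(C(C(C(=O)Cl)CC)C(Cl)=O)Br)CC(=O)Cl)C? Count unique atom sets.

3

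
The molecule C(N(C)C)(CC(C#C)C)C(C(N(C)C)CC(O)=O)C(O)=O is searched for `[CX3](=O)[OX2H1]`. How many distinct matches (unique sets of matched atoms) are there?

[CX3](=O)[OX2H1] is the SMARTS for a carboxylic acid: an sp2 carbon double-bonded to O and single-bonded to an -OH oxygen.
The molecule carries 2 separate instances of a carboxylic acid group (-C(=O)OH) meeting every constraint; each maps to a distinct set of atoms, giving 2 matches.

2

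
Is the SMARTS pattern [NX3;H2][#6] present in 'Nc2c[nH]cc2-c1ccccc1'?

The pattern [NX3;H2][#6] describes a trivalent nitrogen with two H attached to carbon — a primary amine.
The molecule carries a primary amino group (-NH2), whose atoms satisfy every constraint of the query, so the pattern matches.

Yes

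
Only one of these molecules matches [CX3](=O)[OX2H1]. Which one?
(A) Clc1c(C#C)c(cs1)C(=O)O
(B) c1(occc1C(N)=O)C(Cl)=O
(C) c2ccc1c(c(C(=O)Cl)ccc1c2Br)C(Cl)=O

A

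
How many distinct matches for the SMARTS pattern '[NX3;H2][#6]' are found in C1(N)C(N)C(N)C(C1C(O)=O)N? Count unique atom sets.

4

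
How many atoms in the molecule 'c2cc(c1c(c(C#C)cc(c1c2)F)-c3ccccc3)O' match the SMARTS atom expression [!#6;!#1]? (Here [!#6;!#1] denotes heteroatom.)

2

Check the 20 heavy atoms by environment: 16× c (aromatic) → no; 1× O → match; 1× F → match; 2× C → no.
Summing the matching environments: 1 + 1 = 2 matching atoms.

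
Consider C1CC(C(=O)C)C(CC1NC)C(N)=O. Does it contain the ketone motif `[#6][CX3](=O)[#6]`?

Yes

The pattern [#6][CX3](=O)[#6] describes a carbonyl carbon (no H) flanked by two carbons — a ketone.
The molecule carries an acetyl/ketone group (-C(=O)CH3), whose atoms satisfy every constraint of the query, so the pattern matches.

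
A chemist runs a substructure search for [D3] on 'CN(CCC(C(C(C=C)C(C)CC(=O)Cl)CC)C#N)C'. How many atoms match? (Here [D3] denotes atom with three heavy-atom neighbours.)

6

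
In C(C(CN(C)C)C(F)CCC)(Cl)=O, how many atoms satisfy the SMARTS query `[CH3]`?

3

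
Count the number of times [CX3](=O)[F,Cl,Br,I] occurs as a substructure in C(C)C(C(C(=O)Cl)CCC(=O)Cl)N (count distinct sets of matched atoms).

2

[CX3](=O)[F,Cl,Br,I] is the SMARTS for an acyl halide: a carbonyl carbon bonded to a halogen.
The molecule carries 2 separate instances of an acyl chloride (-C(=O)Cl) meeting every constraint; each maps to a distinct set of atoms, giving 2 matches.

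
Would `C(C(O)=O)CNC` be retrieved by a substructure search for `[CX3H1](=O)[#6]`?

The pattern [CX3H1](=O)[#6] describes an sp2 carbon with one H, double-bonded to O and single-bonded to carbon — an aldehyde.
The closest candidate here is a carboxylic acid group (-C(=O)OH), but the carbonyl carbon has H0 and is bonded to O, not H1. No other fragment satisfies the full query, so there is no match.

No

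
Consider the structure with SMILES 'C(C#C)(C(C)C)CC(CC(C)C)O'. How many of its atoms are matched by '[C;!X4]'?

The query [C;!X4] means: aliphatic carbon that does not have four total connections.
Check the 13 heavy atoms by environment: 10× C (X4) → no; 1× O (X2) → no; 2× C (X2) → match.
That gives 2 matching atoms.

2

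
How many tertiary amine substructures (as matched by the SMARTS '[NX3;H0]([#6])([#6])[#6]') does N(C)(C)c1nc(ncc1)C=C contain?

1

[NX3;H0]([#6])([#6])[#6] is the SMARTS for a tertiary amine: a trivalent nitrogen with no H, bonded to three carbons.
Exactly one fragment in the molecule meets all constraints, giving 1 match.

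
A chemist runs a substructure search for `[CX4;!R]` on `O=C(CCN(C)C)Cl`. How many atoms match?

Check the 8 heavy atoms by environment: 4× C (X4, acyclic) → match; 1× C (X3, acyclic) → no; 1× O (X1, acyclic) → no; 1× Cl (X1, acyclic) → no; 1× N (X3, acyclic) → no.
That gives 4 matching atoms.

4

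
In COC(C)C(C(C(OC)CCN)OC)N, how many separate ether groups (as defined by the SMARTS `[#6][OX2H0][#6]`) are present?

3

[#6][OX2H0][#6] is the SMARTS for an ether: an aliphatic oxygen bridging two carbons with no H on the oxygen.
The molecule carries 3 separate instances of a methoxy ether (-OCH3) meeting every constraint; each maps to a distinct set of atoms, giving 3 matches.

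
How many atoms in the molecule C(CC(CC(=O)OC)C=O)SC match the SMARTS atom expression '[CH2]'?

3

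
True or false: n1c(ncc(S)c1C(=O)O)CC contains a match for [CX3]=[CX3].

False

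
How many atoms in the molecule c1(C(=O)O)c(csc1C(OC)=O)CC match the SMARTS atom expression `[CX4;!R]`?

3

The query [CX4;!R] means: aliphatic carbon with four total connections, not in a ring.
Check the 14 heavy atoms by environment: 1× s (aromatic, X2, in 5-ring) → no; 4× c (aromatic, X3, in 5-ring) → no; 2× C (X3, acyclic) → no; 2× O (X1, acyclic) → no; 2× O (X2, acyclic) → no; 3× C (X4, acyclic) → match.
That gives 3 matching atoms.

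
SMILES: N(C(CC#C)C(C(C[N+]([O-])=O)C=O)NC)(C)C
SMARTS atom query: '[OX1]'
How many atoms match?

3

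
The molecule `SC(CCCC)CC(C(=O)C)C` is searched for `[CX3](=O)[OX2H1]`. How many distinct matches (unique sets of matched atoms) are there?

[CX3](=O)[OX2H1] is the SMARTS for a carboxylic acid: an sp2 carbon double-bonded to O and single-bonded to an -OH oxygen.
No fragment in the molecule satisfies every constraint, giving 0 matches.

0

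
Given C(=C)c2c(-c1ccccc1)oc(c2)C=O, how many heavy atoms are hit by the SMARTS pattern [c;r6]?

6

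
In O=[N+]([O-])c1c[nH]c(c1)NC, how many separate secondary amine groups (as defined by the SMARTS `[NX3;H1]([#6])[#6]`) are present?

[NX3;H1]([#6])[#6] is the SMARTS for a secondary amine: a trivalent nitrogen with one H, bonded to two carbons.
Exactly one fragment in the molecule meets all constraints, giving 1 match.

1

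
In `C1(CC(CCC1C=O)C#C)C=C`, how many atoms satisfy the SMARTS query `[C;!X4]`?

The query [C;!X4] means: aliphatic carbon that does not have four total connections.
Check the 12 heavy atoms by environment: 6× C (X4) → no; 3× C (X3) → match; 2× C (X2) → match; 1× O (X1) → no.
Summing the matching environments: 3 + 2 = 5 matching atoms.

5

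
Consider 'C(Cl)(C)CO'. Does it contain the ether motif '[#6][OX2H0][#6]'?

No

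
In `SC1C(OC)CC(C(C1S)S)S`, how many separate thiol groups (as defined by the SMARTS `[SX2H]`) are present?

4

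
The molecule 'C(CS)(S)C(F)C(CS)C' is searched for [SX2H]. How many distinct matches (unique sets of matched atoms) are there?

3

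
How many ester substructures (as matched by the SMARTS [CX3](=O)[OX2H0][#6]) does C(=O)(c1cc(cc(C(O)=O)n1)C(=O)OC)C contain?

[CX3](=O)[OX2H0][#6] is the SMARTS for an ester: a carbonyl carbon bonded to an oxygen that is itself bonded to carbon (no H on that O).
Exactly one fragment in the molecule meets all constraints, giving 1 match.

1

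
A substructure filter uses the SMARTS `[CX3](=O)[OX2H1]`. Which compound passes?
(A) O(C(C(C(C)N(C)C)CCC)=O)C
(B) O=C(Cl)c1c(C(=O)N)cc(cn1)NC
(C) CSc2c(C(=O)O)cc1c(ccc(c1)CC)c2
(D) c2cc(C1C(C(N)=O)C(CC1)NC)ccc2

C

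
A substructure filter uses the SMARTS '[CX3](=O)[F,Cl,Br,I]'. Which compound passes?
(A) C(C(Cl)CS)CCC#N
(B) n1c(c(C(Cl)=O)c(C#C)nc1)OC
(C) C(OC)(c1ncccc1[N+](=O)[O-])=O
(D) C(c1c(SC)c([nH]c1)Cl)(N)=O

B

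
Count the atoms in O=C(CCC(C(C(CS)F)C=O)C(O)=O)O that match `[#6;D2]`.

The query [#6;D2] means: any carbon bonded to exactly two heavy atoms.
Check the 16 heavy atoms by environment: 4× C (D2) → match; 5× C (D3) → no; 1× F (D1) → no; 5× O (D1) → no; 1× S (D1) → no.
That gives 4 matching atoms.

4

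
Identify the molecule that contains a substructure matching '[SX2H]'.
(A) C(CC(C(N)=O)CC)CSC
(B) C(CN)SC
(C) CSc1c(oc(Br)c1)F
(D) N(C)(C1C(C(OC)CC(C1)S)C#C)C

D

[SX2H] describes an aliphatic sulfur with two connections, one being H (a thiol).
(A) has a methylthio ether (-SCH3) but the sulfur has H0 (bonded to two carbons), not H1.
(B) has a methylthio ether (-SCH3) but the sulfur has H0 (bonded to two carbons), not H1.
(C) has a methylthio ether (-SCH3) but the sulfur has H0 (bonded to two carbons), not H1.
(D) contains a thiol (-SH), which satisfies every atom and bond constraint.
So the answer is (D).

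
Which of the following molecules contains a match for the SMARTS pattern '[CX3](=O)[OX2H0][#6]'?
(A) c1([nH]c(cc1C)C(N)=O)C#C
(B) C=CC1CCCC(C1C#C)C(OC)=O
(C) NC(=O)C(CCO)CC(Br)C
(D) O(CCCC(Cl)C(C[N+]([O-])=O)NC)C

B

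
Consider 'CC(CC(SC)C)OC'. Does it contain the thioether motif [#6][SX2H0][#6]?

Yes

The pattern [#6][SX2H0][#6] describes an aliphatic sulfur bridging two carbons with no H on the sulfur — a thioether.
The molecule carries a methylthio ether (-SCH3), whose atoms satisfy every constraint of the query, so the pattern matches.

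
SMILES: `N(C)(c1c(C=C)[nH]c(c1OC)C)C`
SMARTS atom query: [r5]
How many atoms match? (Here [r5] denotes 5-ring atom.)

5

The query [r5] means: r5 matches atoms in a five-membered ring.
Check the 13 heavy atoms by environment: 1× n (aromatic, in 5-ring) → match; 4× c (aromatic, in 5-ring) → match; 1× N (acyclic) → no; 6× C (acyclic) → no; 1× O (acyclic) → no.
Summing the matching environments: 1 + 4 = 5 matching atoms.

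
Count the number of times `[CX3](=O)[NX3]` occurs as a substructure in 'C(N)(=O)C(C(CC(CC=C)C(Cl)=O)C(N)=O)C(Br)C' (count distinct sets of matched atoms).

[CX3](=O)[NX3] is the SMARTS for an amide: a carbonyl carbon bonded to a trivalent nitrogen.
The molecule carries 2 separate instances of a primary amide (-C(=O)NH2) meeting every constraint; each maps to a distinct set of atoms, giving 2 matches.

2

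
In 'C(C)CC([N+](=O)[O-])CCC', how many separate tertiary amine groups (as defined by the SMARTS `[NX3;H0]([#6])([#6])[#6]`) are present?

0

[NX3;H0]([#6])([#6])[#6] is the SMARTS for a tertiary amine: a trivalent nitrogen with no H, bonded to three carbons.
No fragment in the molecule satisfies every constraint, giving 0 matches.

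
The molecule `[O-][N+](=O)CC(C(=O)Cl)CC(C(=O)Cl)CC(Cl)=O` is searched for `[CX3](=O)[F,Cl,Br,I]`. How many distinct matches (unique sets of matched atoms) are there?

[CX3](=O)[F,Cl,Br,I] is the SMARTS for an acyl halide: a carbonyl carbon bonded to a halogen.
The molecule carries 3 separate instances of an acyl chloride (-C(=O)Cl) meeting every constraint; each maps to a distinct set of atoms, giving 3 matches.

3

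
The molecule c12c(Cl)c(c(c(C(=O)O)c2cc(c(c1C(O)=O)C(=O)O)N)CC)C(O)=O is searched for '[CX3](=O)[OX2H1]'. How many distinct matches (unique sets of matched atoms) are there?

4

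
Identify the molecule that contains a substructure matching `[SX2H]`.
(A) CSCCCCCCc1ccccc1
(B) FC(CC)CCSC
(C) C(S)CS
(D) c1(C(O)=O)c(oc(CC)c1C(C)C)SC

C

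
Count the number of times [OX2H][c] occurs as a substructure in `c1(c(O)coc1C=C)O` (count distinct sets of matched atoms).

2

[OX2H][c] is the SMARTS for a phenol: a hydroxyl oxygen attached to an aromatic carbon.
The molecule carries 2 separate instances of a hydroxyl group (-OH) meeting every constraint; each maps to a distinct set of atoms, giving 2 matches.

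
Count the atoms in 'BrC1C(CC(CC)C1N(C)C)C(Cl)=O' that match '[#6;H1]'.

Check the 14 heavy atoms by environment: 4× C (H1) → match; 2× C (H2) → no; 1× Br (H0) → no; 1× C (H0) → no; 1× O (H0) → no; 1× Cl (H0) → no; 1× N (H0) → no; 3× C (H3) → no.
That gives 4 matching atoms.

4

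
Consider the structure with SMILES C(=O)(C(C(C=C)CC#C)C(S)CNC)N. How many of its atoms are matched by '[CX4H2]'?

2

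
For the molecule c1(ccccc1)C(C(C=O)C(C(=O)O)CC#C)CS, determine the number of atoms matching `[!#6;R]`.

The query [!#6;R] means: non-carbon atom that is part of a ring.
Check the 19 heavy atoms by environment: 9× C (acyclic) → no; 1× S (acyclic) → no; 3× O (acyclic) → no; 6× c (aromatic, in 6-ring) → no.
No environment satisfies the query, so 0 matching atoms.

0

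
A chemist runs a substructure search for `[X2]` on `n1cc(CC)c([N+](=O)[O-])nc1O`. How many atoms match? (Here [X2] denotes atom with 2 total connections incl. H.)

3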